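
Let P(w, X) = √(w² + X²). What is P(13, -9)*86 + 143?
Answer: 143 + 430*√10 ≈ 1502.8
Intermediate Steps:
P(w, X) = √(X² + w²)
P(13, -9)*86 + 143 = √((-9)² + 13²)*86 + 143 = √(81 + 169)*86 + 143 = √250*86 + 143 = (5*√10)*86 + 143 = 430*√10 + 143 = 143 + 430*√10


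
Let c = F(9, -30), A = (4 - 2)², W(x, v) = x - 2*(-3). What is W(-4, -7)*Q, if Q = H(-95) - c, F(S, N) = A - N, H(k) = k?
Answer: -258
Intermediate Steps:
W(x, v) = 6 + x (W(x, v) = x + 6 = 6 + x)
A = 4 (A = 2² = 4)
F(S, N) = 4 - N
c = 34 (c = 4 - 1*(-30) = 4 + 30 = 34)
Q = -129 (Q = -95 - 1*34 = -95 - 34 = -129)
W(-4, -7)*Q = (6 - 4)*(-129) = 2*(-129) = -258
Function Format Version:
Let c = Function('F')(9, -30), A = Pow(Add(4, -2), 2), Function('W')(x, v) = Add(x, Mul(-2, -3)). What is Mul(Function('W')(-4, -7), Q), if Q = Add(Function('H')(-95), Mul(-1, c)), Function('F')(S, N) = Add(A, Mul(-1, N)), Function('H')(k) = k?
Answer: -258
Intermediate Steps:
Function('W')(x, v) = Add(6, x) (Function('W')(x, v) = Add(x, 6) = Add(6, x))
A = 4 (A = Pow(2, 2) = 4)
Function('F')(S, N) = Add(4, Mul(-1, N))
c = 34 (c = Add(4, Mul(-1, -30)) = Add(4, 30) = 34)
Q = -129 (Q = Add(-95, Mul(-1, 34)) = Add(-95, -34) = -129)
Mul(Function('W')(-4, -7), Q) = Mul(Add(6, -4), -129) = Mul(2, -129) = -258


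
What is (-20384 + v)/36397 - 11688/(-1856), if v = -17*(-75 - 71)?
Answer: 49022753/8444104 ≈ 5.8056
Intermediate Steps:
v = 2482 (v = -17*(-146) = 2482)
(-20384 + v)/36397 - 11688/(-1856) = (-20384 + 2482)/36397 - 11688/(-1856) = -17902*1/36397 - 11688*(-1/1856) = -17902/36397 + 1461/232 = 49022753/8444104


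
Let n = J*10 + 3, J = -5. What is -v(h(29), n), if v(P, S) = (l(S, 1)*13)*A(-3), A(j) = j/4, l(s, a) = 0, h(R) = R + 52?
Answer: 0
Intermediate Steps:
h(R) = 52 + R
A(j) = j/4 (A(j) = j*(¼) = j/4)
n = -47 (n = -5*10 + 3 = -50 + 3 = -47)
v(P, S) = 0 (v(P, S) = (0*13)*((¼)*(-3)) = 0*(-¾) = 0)
-v(h(29), n) = -1*0 = 0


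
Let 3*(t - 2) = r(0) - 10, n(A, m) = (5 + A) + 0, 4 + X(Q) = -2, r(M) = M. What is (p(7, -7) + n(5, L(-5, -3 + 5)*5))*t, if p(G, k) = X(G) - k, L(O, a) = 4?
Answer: -44/3 ≈ -14.667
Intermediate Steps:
X(Q) = -6 (X(Q) = -4 - 2 = -6)
p(G, k) = -6 - k
n(A, m) = 5 + A
t = -4/3 (t = 2 + (0 - 10)/3 = 2 + (1/3)*(-10) = 2 - 10/3 = -4/3 ≈ -1.3333)
(p(7, -7) + n(5, L(-5, -3 + 5)*5))*t = ((-6 - 1*(-7)) + (5 + 5))*(-4/3) = ((-6 + 7) + 10)*(-4/3) = (1 + 10)*(-4/3) = 11*(-4/3) = -44/3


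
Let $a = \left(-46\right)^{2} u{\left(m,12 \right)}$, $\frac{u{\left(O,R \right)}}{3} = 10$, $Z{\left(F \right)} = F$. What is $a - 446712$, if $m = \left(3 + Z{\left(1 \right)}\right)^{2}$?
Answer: $-383232$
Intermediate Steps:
$m = 16$ ($m = \left(3 + 1\right)^{2} = 4^{2} = 16$)
$u{\left(O,R \right)} = 30$ ($u{\left(O,R \right)} = 3 \cdot 10 = 30$)
$a = 63480$ ($a = \left(-46\right)^{2} \cdot 30 = 2116 \cdot 30 = 63480$)
$a - 446712 = 63480 - 446712 = -383232$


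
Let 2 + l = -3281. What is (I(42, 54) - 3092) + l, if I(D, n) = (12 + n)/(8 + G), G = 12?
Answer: -63717/10 ≈ -6371.7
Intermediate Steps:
l = -3283 (l = -2 - 3281 = -3283)
I(D, n) = ⅗ + n/20 (I(D, n) = (12 + n)/(8 + 12) = (12 + n)/20 = (12 + n)*(1/20) = ⅗ + n/20)
(I(42, 54) - 3092) + l = ((⅗ + (1/20)*54) - 3092) - 3283 = ((⅗ + 27/10) - 3092) - 3283 = (33/10 - 3092) - 3283 = -30887/10 - 3283 = -63717/10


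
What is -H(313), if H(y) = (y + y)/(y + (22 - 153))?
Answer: -313/91 ≈ -3.4396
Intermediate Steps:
H(y) = 2*y/(-131 + y) (H(y) = (2*y)/(y - 131) = (2*y)/(-131 + y) = 2*y/(-131 + y))
-H(313) = -2*313/(-131 + 313) = -2*313/182 = -1*313/91 = -313/91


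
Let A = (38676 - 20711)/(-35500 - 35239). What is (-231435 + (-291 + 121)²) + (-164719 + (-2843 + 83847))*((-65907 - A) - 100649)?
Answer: 986314707800720/70739 ≈ 1.3943e+10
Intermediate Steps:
A = -17965/70739 (A = 17965/(-70739) = 17965*(-1/70739) = -17965/70739 ≈ -0.25396)
(-231435 + (-291 + 121)²) + (-164719 + (-2843 + 83847))*((-65907 - A) - 100649) = (-231435 + (-291 + 121)²) + (-164719 + (-2843 + 83847))*((-65907 - 1*(-17965/70739)) - 100649) = (-231435 + (-170)²) + (-164719 + 81004)*((-65907 + 17965/70739) - 100649) = (-231435 + 28900) - 83715*(-4662177308/70739 - 100649) = -202535 - 83715*(-11781986919/70739) = -202535 + 986329034924085/70739 = 986314707800720/70739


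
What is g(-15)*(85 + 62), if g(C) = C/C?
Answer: 147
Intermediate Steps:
g(C) = 1
g(-15)*(85 + 62) = 1*(85 + 62) = 1*147 = 147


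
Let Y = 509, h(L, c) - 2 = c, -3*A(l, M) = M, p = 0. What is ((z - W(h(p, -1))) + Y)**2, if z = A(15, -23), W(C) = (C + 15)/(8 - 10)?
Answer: 2477476/9 ≈ 2.7528e+5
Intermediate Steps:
A(l, M) = -M/3
h(L, c) = 2 + c
W(C) = -15/2 - C/2 (W(C) = (15 + C)/(-2) = (15 + C)*(-1/2) = -15/2 - C/2)
z = 23/3 (z = -1/3*(-23) = 23/3 ≈ 7.6667)
((z - W(h(p, -1))) + Y)**2 = ((23/3 - (-15/2 - (2 - 1)/2)) + 509)**2 = ((23/3 - (-15/2 - 1/2*1)) + 509)**2 = ((23/3 - (-15/2 - 1/2)) + 509)**2 = ((23/3 - 1*(-8)) + 509)**2 = ((23/3 + 8) + 509)**2 = (47/3 + 509)**2 = (1574/3)**2 = 2477476/9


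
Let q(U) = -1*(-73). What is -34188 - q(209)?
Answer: -34261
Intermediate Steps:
q(U) = 73
-34188 - q(209) = -34188 - 1*73 = -34188 - 73 = -34261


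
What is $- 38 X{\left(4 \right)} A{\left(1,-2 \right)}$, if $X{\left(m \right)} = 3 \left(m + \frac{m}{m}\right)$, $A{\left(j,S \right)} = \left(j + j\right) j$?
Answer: $-1140$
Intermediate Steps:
$A{\left(j,S \right)} = 2 j^{2}$ ($A{\left(j,S \right)} = 2 j j = 2 j^{2}$)
$X{\left(m \right)} = 3 + 3 m$ ($X{\left(m \right)} = 3 \left(m + 1\right) = 3 \left(1 + m\right) = 3 + 3 m$)
$- 38 X{\left(4 \right)} A{\left(1,-2 \right)} = - 38 \left(3 + 3 \cdot 4\right) 2 \cdot 1^{2} = - 38 \left(3 + 12\right) 2 \cdot 1 = \left(-38\right) 15 \cdot 2 = \left(-570\right) 2 = -1140$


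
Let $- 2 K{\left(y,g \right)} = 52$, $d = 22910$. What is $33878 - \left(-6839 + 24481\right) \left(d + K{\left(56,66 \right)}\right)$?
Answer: $-403685650$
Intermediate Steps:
$K{\left(y,g \right)} = -26$ ($K{\left(y,g \right)} = \left(- \frac{1}{2}\right) 52 = -26$)
$33878 - \left(-6839 + 24481\right) \left(d + K{\left(56,66 \right)}\right) = 33878 - \left(-6839 + 24481\right) \left(22910 - 26\right) = 33878 - 17642 \cdot 22884 = 33878 - 403719528 = -403685650$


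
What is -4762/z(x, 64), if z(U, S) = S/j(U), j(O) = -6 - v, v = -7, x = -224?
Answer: -2381/32 ≈ -74.406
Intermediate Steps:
j(O) = 1 (j(O) = -6 - 1*(-7) = -6 + 7 = 1)
z(U, S) = S (z(U, S) = S/1 = S*1 = S)
-4762/z(x, 64) = -4762/64 = -4762*1/64 = -2381/32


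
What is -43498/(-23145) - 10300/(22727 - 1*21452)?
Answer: -813038/131155 ≈ -6.1991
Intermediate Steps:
-43498/(-23145) - 10300/(22727 - 1*21452) = -43498*(-1/23145) - 10300/(22727 - 21452) = 43498/23145 - 10300/1275 = 43498/23145 - 10300*1/1275 = 43498/23145 - 412/51 = -813038/131155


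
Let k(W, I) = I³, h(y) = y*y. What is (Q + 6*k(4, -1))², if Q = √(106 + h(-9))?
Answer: (-6 + √187)² ≈ 58.902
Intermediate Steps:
h(y) = y²
Q = √187 (Q = √(106 + (-9)²) = √(106 + 81) = √187 ≈ 13.675)
(Q + 6*k(4, -1))² = (√187 + 6*(-1)³)² = (√187 + 6*(-1))² = (√187 - 6)² = (-6 + √187)²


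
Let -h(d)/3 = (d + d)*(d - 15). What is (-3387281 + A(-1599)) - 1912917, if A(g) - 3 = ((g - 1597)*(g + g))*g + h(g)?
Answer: -16363856903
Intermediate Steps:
h(d) = -6*d*(-15 + d) (h(d) = -3*(d + d)*(d - 15) = -3*2*d*(-15 + d) = -6*d*(-15 + d))
A(g) = 3 + 2*g²*(-1597 + g) + 6*g*(15 - g) (A(g) = 3 + (((g - 1597)*(g + g))*g + 6*g*(15 - g)) = 3 + (((-1597 + g)*(2*g))*g + 6*g*(15 - g)) = 3 + ((2*g*(-1597 + g))*g + 6*g*(15 - g)) = 3 + (2*g²*(-1597 + g) + 6*g*(15 - g)) = 3 + 2*g²*(-1597 + g) + 6*g*(15 - g))
(-3387281 + A(-1599)) - 1912917 = (-3387281 + (3 - 3200*(-1599)² + 2*(-1599)³ + 90*(-1599))) - 1912917 = (-3387281 + (3 - 3200*2556801 + 2*(-4088324799) - 143910)) - 1912917 = (-3387281 + (3 - 8181763200 - 8176649598 - 143910)) - 1912917 = (-3387281 - 16358556705) - 1912917 = -16361943986 - 1912917 = -16363856903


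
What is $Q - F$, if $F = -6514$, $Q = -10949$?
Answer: $-4435$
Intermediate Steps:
$Q - F = -10949 - -6514 = -10949 + 6514 = -4435$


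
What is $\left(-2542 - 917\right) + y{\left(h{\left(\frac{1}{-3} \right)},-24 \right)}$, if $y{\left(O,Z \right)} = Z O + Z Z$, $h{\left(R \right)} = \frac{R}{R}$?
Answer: $-2907$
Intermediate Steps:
$h{\left(R \right)} = 1$
$y{\left(O,Z \right)} = Z^{2} + O Z$ ($y{\left(O,Z \right)} = O Z + Z^{2} = Z^{2} + O Z$)
$\left(-2542 - 917\right) + y{\left(h{\left(\frac{1}{-3} \right)},-24 \right)} = \left(-2542 - 917\right) - 24 \left(1 - 24\right) = -3459 - -552 = -3459 + 552 = -2907$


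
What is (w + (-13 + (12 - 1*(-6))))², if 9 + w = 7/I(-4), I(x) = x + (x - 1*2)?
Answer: 2209/100 ≈ 22.090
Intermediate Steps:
I(x) = -2 + 2*x (I(x) = x + (x - 2) = x + (-2 + x) = -2 + 2*x)
w = -97/10 (w = -9 + 7/(-2 + 2*(-4)) = -9 + 7/(-2 - 8) = -9 + 7/(-10) = -9 + 7*(-⅒) = -9 - 7/10 = -97/10 ≈ -9.7000)
(w + (-13 + (12 - 1*(-6))))² = (-97/10 + (-13 + (12 - 1*(-6))))² = (-97/10 + (-13 + (12 + 6)))² = (-97/10 + (-13 + 18))² = (-97/10 + 5)² = (-47/10)² = 2209/100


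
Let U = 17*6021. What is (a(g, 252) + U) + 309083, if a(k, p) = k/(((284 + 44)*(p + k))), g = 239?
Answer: 66261589359/161048 ≈ 4.1144e+5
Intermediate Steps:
a(k, p) = k/(328*k + 328*p) (a(k, p) = k/((328*(k + p))) = k/(328*k + 328*p))
U = 102357
(a(g, 252) + U) + 309083 = ((1/328)*239/(239 + 252) + 102357) + 309083 = ((1/328)*239/491 + 102357) + 309083 = ((1/328)*239*(1/491) + 102357) + 309083 = (239/161048 + 102357) + 309083 = 16484390375/161048 + 309083 = 66261589359/161048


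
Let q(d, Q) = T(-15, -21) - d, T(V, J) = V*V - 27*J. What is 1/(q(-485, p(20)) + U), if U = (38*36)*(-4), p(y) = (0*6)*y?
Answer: -1/4195 ≈ -0.00023838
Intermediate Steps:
T(V, J) = V² - 27*J
p(y) = 0 (p(y) = 0*y = 0)
q(d, Q) = 792 - d (q(d, Q) = ((-15)² - 27*(-21)) - d = (225 + 567) - d = 792 - d)
U = -5472 (U = 1368*(-4) = -5472)
1/(q(-485, p(20)) + U) = 1/((792 - 1*(-485)) - 5472) = 1/((792 + 485) - 5472) = 1/(1277 - 5472) = 1/(-4195) = -1/4195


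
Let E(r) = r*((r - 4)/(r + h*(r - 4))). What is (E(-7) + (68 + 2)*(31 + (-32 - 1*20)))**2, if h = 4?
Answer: 5632052209/2601 ≈ 2.1653e+6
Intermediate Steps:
E(r) = r*(-4 + r)/(-16 + 5*r) (E(r) = r*((r - 4)/(r + 4*(r - 4))) = r*((-4 + r)/(r + 4*(-4 + r))) = r*((-4 + r)/(r + (-16 + 4*r))) = r*((-4 + r)/(-16 + 5*r)) = r*(-4 + r)/(-16 + 5*r))
(E(-7) + (68 + 2)*(31 + (-32 - 1*20)))**2 = (-7*(-4 - 7)/(-16 + 5*(-7)) + (68 + 2)*(31 + (-32 - 1*20)))**2 = (-7*(-11)/(-16 - 35) + 70*(31 + (-32 - 20)))**2 = (-7*(-11)/(-51) + 70*(31 - 52))**2 = (-7*(-1/51)*(-11) + 70*(-21))**2 = (-77/51 - 1470)**2 = (-75047/51)**2 = 5632052209/2601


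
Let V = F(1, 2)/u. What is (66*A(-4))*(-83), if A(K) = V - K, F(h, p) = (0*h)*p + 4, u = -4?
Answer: -16434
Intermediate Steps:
F(h, p) = 4 (F(h, p) = 0*p + 4 = 0 + 4 = 4)
V = -1 (V = 4/(-4) = 4*(-¼) = -1)
A(K) = -1 - K
(66*A(-4))*(-83) = (66*(-1 - 1*(-4)))*(-83) = (66*(-1 + 4))*(-83) = (66*3)*(-83) = 198*(-83) = -16434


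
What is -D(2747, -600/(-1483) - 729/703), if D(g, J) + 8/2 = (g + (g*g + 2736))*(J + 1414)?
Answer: -11127161056708472/1042549 ≈ -1.0673e+10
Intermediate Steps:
D(g, J) = -4 + (1414 + J)*(2736 + g + g**2) (D(g, J) = -4 + (g + (g*g + 2736))*(J + 1414) = -4 + (g + (g**2 + 2736))*(1414 + J) = -4 + (g + (2736 + g**2))*(1414 + J) = -4 + (2736 + g + g**2)*(1414 + J) = -4 + (1414 + J)*(2736 + g + g**2))
-D(2747, -600/(-1483) - 729/703) = -(3868700 + 1414*2747 + 1414*2747**2 + 2736*(-600/(-1483) - 729/703) + (-600/(-1483) - 729/703)*2747 + (-600/(-1483) - 729/703)*2747**2) = -(3868700 + 3884258 + 1414*7546009 + 2736*(-600*(-1/1483) - 729*1/703) + (-600*(-1/1483) - 729*1/703)*2747 + (-600*(-1/1483) - 729*1/703)*7546009) = -(3868700 + 3884258 + 10670056726 + 2736*(600/1483 - 729/703) + (600/1483 - 729/703)*2747 + (600/1483 - 729/703)*7546009) = -(3868700 + 3884258 + 10670056726 + 2736*(-659307/1042549) - 659307/1042549*2747 - 659307/1042549*7546009) = -(3868700 + 3884258 + 10670056726 - 94940208/54871 - 1811116329/1042549 - 4975136555763/1042549) = -1*11127161056708472/1042549 = -11127161056708472/1042549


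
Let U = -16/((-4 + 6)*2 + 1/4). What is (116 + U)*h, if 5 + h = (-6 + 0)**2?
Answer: 59148/17 ≈ 3479.3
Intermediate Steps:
U = -64/17 (U = -16/(2*2 + 1*(1/4)) = -16/(4 + 1/4) = -16/(17/4) = (4/17)*(-16) = -64/17 ≈ -3.7647)
h = 31 (h = -5 + (-6 + 0)**2 = -5 + (-6)**2 = -5 + 36 = 31)
(116 + U)*h = (116 - 64/17)*31 = (1908/17)*31 = 59148/17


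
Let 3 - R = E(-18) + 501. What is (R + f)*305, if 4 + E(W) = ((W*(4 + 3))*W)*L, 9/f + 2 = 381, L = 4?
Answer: -1105779025/379 ≈ -2.9176e+6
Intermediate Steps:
f = 9/379 (f = 9/(-2 + 381) = 9/379 ≈ 0.023747)
E(W) = -4 + 28*W**2 (E(W) = -4 + ((W*(4 + 3))*W)*4 = -4 + ((W*7)*W)*4 = -4 + ((7*W)*W)*4 = -4 + (7*W**2)*4 = -4 + 28*W**2)
R = -9566 (R = 3 - ((-4 + 28*(-18)**2) + 501) = 3 - ((-4 + 28*324) + 501) = 3 - ((-4 + 9072) + 501) = 3 - (9068 + 501) = 3 - 1*9569 = 3 - 9569 = -9566)
(R + f)*305 = (-9566 + 9/379)*305 = -3625505/379*305 = -1105779025/379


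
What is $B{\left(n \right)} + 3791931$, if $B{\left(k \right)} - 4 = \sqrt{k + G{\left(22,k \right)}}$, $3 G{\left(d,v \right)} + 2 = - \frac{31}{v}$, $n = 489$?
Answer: $3791935 + \frac{\sqrt{116765702}}{489} \approx 3.792 \cdot 10^{6}$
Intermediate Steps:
$G{\left(d,v \right)} = - \frac{2}{3} - \frac{31}{3 v}$ ($G{\left(d,v \right)} = - \frac{2}{3} + \frac{\left(-31\right) \frac{1}{v}}{3} = - \frac{2}{3} - \frac{31}{3 v}$)
$B{\left(k \right)} = 4 + \sqrt{k + \frac{-31 - 2 k}{3 k}}$
$B{\left(n \right)} + 3791931 = \left(4 + \frac{\sqrt{-6 - \frac{93}{489} + 9 \cdot 489}}{3}\right) + 3791931 = \left(4 + \frac{\sqrt{-6 - \frac{31}{163} + 4401}}{3}\right) + 3791931 = \left(4 + \frac{\sqrt{\frac{716354}{163}}}{3}\right) + 3791931 = \left(4 + \frac{\frac{1}{163} \sqrt{116765702}}{3}\right) + 3791931 = \left(4 + \frac{\sqrt{116765702}}{489}\right) + 3791931 = 3791935 + \frac{\sqrt{116765702}}{489}$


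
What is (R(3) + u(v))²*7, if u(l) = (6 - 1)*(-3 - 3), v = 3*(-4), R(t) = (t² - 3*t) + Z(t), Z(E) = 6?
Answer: 4032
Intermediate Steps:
R(t) = 6 + t² - 3*t (R(t) = (t² - 3*t) + 6 = 6 + t² - 3*t)
v = -12
u(l) = -30 (u(l) = 5*(-6) = -30)
(R(3) + u(v))²*7 = ((6 + 3² - 3*3) - 30)²*7 = ((6 + 9 - 9) - 30)²*7 = (6 - 30)²*7 = (-24)²*7 = 576*7 = 4032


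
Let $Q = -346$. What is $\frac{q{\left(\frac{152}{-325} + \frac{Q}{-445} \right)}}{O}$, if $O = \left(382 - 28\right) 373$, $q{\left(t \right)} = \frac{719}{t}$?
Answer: $\frac{20797075}{1183360404} \approx 0.017575$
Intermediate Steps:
$O = 132042$ ($O = 354 \cdot 373 = 132042$)
$\frac{q{\left(\frac{152}{-325} + \frac{Q}{-445} \right)}}{O} = \frac{719 \frac{1}{\frac{152}{-325} - \frac{346}{-445}}}{132042} = \frac{719}{152 \left(- \frac{1}{325}\right) - - \frac{346}{445}} \cdot \frac{1}{132042} = \frac{719}{- \frac{152}{325} + \frac{346}{445}} \cdot \frac{1}{132042} = \frac{719}{\frac{8962}{28925}} \cdot \frac{1}{132042} = 719 \cdot \frac{28925}{8962} \cdot \frac{1}{132042} = \frac{20797075}{8962} \cdot \frac{1}{132042} = \frac{20797075}{1183360404}$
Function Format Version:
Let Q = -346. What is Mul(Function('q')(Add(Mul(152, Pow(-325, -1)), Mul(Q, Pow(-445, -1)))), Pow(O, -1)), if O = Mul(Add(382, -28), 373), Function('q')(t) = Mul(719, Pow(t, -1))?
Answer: Rational(20797075, 1183360404) ≈ 0.017575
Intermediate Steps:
O = 132042 (O = Mul(354, 373) = 132042)
Mul(Function('q')(Add(Mul(152, Pow(-325, -1)), Mul(Q, Pow(-445, -1)))), Pow(O, -1)) = Mul(Mul(719, Pow(Add(Mul(152, Pow(-325, -1)), Mul(-346, Pow(-445, -1))), -1)), Pow(132042, -1)) = Mul(Mul(719, Pow(Add(Mul(152, Rational(-1, 325)), Mul(-346, Rational(-1, 445))), -1)), Rational(1, 132042)) = Mul(Mul(719, Pow(Add(Rational(-152, 325), Rational(346, 445)), -1)), Rational(1, 132042)) = Mul(Mul(719, Pow(Rational(8962, 28925), -1)), Rational(1, 132042)) = Mul(Mul(719, Rational(28925, 8962)), Rational(1, 132042)) = Mul(Rational(20797075, 8962), Rational(1, 132042)) = Rational(20797075, 1183360404)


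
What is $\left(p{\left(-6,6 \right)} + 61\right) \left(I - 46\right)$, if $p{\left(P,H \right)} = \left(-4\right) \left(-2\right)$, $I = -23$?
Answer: $-4761$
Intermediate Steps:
$p{\left(P,H \right)} = 8$
$\left(p{\left(-6,6 \right)} + 61\right) \left(I - 46\right) = \left(8 + 61\right) \left(-23 - 46\right) = 69 \left(-23 - 46\right) = 69 \left(-69\right) = -4761$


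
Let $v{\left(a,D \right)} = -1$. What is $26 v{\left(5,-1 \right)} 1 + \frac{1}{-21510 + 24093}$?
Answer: $- \frac{67157}{2583} \approx -26.0$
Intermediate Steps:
$26 v{\left(5,-1 \right)} 1 + \frac{1}{-21510 + 24093} = 26 \left(-1\right) 1 + \frac{1}{-21510 + 24093} = \left(-26\right) 1 + \frac{1}{2583} = -26 + \frac{1}{2583} = - \frac{67157}{2583}$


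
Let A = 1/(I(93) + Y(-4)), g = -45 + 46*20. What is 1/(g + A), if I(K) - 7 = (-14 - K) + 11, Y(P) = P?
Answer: 93/81374 ≈ 0.0011429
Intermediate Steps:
g = 875 (g = -45 + 920 = 875)
I(K) = 4 - K (I(K) = 7 + ((-14 - K) + 11) = 7 + (-3 - K) = 4 - K)
A = -1/93 (A = 1/((4 - 1*93) - 4) = 1/((4 - 93) - 4) = 1/(-89 - 4) = 1/(-93) = -1/93 ≈ -0.010753)
1/(g + A) = 1/(875 - 1/93) = 1/(81374/93) = 93/81374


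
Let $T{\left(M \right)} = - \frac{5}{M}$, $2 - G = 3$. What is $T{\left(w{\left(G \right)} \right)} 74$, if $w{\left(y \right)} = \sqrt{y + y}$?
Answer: $185 i \sqrt{2} \approx 261.63 i$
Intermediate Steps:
$G = -1$ ($G = 2 - 3 = -1$)
$w{\left(y \right)} = \sqrt{2} \sqrt{y}$ ($w{\left(y \right)} = \sqrt{2 y} = \sqrt{2} \sqrt{y}$)
$T{\left(w{\left(G \right)} \right)} 74 = - \frac{5}{\sqrt{2} \sqrt{-1}} \cdot 74 = - \frac{5}{\sqrt{2} i} 74 = - \frac{5}{i \sqrt{2}} \cdot 74 = - 5 \left(- \frac{i \sqrt{2}}{2}\right) 74 = \frac{5 i \sqrt{2}}{2} \cdot 74 = 185 i \sqrt{2}$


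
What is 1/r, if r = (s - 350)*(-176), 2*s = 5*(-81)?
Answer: 1/97240 ≈ 1.0284e-5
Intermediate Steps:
s = -405/2 (s = (5*(-81))/2 = (1/2)*(-405) = -405/2 ≈ -202.50)
r = 97240 (r = (-405/2 - 350)*(-176) = -1105/2*(-176) = 97240)
1/r = 1/97240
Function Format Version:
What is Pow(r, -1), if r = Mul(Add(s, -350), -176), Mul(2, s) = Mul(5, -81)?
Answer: Rational(1, 97240) ≈ 1.0284e-5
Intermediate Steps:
s = Rational(-405, 2) (s = Mul(Rational(1, 2), Mul(5, -81)) = Mul(Rational(1, 2), -405) = Rational(-405, 2) ≈ -202.50)
r = 97240 (r = Mul(Add(Rational(-405, 2), -350), -176) = Mul(Rational(-1105, 2), -176) = 97240)
Pow(r, -1) = Pow(97240, -1) = Rational(1, 97240)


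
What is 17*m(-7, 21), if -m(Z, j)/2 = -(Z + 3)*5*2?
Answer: -1360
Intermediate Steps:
m(Z, j) = 60 + 20*Z (m(Z, j) = -(-2)*((Z + 3)*5)*2 = -(-2)*((3 + Z)*5)*2 = -(-2)*(15 + 5*Z)*2 = -(-2)*(30 + 10*Z) = -2*(-30 - 10*Z) = 60 + 20*Z)
17*m(-7, 21) = 17*(60 + 20*(-7)) = 17*(60 - 140) = 17*(-80) = -1360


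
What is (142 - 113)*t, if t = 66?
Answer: 1914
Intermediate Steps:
(142 - 113)*t = (142 - 113)*66 = 29*66 = 1914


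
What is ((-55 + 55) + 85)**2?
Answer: 7225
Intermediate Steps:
((-55 + 55) + 85)**2 = (0 + 85)**2 = 85**2 = 7225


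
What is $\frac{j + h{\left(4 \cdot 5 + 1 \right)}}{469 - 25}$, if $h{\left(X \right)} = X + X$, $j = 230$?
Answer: $\frac{68}{111} \approx 0.61261$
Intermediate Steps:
$h{\left(X \right)} = 2 X$
$\frac{j + h{\left(4 \cdot 5 + 1 \right)}}{469 - 25} = \frac{230 + 2 \left(4 \cdot 5 + 1\right)}{469 - 25} = \frac{230 + 2 \left(20 + 1\right)}{444} = \left(230 + 2 \cdot 21\right) \frac{1}{444} = \left(230 + 42\right) \frac{1}{444} = 272 \cdot \frac{1}{444} = \frac{68}{111}$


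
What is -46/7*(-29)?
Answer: 1334/7 ≈ 190.57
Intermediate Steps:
-46/7*(-29) = 1334/7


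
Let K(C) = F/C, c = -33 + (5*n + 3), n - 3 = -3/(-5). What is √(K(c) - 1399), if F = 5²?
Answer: I*√50439/6 ≈ 37.431*I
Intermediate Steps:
n = 18/5 (n = 3 - 3/(-5) = 3 - 3*(-⅕) = 3 + ⅗ = 18/5 ≈ 3.6000)
F = 25
c = -12 (c = -33 + (5*(18/5) + 3) = -33 + (18 + 3) = -33 + 21 = -12)
K(C) = 25/C
√(K(c) - 1399) = √(25/(-12) - 1399) = √(25*(-1/12) - 1399) = √(-25/12 - 1399) = √(-16813/12) = I*√50439/6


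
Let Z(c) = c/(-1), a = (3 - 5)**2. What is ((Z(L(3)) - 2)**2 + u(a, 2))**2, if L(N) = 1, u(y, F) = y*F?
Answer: 289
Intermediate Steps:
a = 4 (a = (-2)**2 = 4)
u(y, F) = F*y
Z(c) = -c (Z(c) = c*(-1) = -c)
((Z(L(3)) - 2)**2 + u(a, 2))**2 = ((-1*1 - 2)**2 + 2*4)**2 = ((-1 - 2)**2 + 8)**2 = ((-3)**2 + 8)**2 = (9 + 8)**2 = 17**2 = 289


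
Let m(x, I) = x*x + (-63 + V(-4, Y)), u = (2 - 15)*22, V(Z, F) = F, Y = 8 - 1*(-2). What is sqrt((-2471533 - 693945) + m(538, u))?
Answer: 19*I*sqrt(7967) ≈ 1695.9*I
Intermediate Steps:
Y = 10 (Y = 8 + 2 = 10)
u = -286 (u = -13*22 = -286)
m(x, I) = -53 + x**2 (m(x, I) = x*x + (-63 + 10) = x**2 - 53 = -53 + x**2)
sqrt((-2471533 - 693945) + m(538, u)) = sqrt((-2471533 - 693945) + (-53 + 538**2)) = sqrt(-3165478 + (-53 + 289444)) = sqrt(-3165478 + 289391) = sqrt(-2876087) = 19*I*sqrt(7967)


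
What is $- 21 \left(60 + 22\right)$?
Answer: $-1722$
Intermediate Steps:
$- 21 \left(60 + 22\right) = \left(-21\right) 82 = -1722$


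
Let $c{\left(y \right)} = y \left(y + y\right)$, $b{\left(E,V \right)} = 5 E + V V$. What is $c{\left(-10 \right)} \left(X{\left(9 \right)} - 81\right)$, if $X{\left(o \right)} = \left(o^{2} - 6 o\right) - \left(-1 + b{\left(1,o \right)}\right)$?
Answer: $-27800$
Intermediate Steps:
$b{\left(E,V \right)} = V^{2} + 5 E$ ($b{\left(E,V \right)} = 5 E + V^{2} = V^{2} + 5 E$)
$c{\left(y \right)} = 2 y^{2}$ ($c{\left(y \right)} = y 2 y = 2 y^{2}$)
$X{\left(o \right)} = -4 - 6 o$ ($X{\left(o \right)} = \left(o^{2} - 6 o\right) - \left(-1 + 5 + o^{2}\right) = \left(o^{2} - 6 o\right) - \left(4 + o^{2}\right) = -4 - 6 o$)
$c{\left(-10 \right)} \left(X{\left(9 \right)} - 81\right) = 2 \left(-10\right)^{2} \left(\left(-4 - 54\right) - 81\right) = 2 \cdot 100 \left(\left(-4 - 54\right) - 81\right) = 200 \left(-58 - 81\right) = 200 \left(-139\right) = -27800$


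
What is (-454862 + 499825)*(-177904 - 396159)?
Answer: -25811594669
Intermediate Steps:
(-454862 + 499825)*(-177904 - 396159) = 44963*(-574063) = -25811594669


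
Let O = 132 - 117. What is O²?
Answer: 225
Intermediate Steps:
O = 15
O² = 15² = 225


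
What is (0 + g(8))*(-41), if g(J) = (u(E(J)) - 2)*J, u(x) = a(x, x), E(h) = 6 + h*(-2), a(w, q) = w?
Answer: 3936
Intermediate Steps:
E(h) = 6 - 2*h
u(x) = x
g(J) = J*(4 - 2*J) (g(J) = ((6 - 2*J) - 2)*J = (4 - 2*J)*J = J*(4 - 2*J))
(0 + g(8))*(-41) = (0 + 2*8*(2 - 1*8))*(-41) = (0 + 2*8*(2 - 8))*(-41) = (0 + 2*8*(-6))*(-41) = (0 - 96)*(-41) = -96*(-41) = 3936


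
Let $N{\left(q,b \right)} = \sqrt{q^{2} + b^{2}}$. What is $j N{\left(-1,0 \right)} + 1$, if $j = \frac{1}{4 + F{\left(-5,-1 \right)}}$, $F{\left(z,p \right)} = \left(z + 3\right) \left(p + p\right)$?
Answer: $\frac{9}{8} \approx 1.125$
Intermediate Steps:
$F{\left(z,p \right)} = 2 p \left(3 + z\right)$ ($F{\left(z,p \right)} = \left(3 + z\right) 2 p = 2 p \left(3 + z\right)$)
$N{\left(q,b \right)} = \sqrt{b^{2} + q^{2}}$
$j = \frac{1}{8}$ ($j = \frac{1}{4 + 2 \left(-1\right) \left(3 - 5\right)} = \frac{1}{4 + 2 \left(-1\right) \left(-2\right)} = \frac{1}{4 + 4} = \frac{1}{8} \approx 0.125$)
$j N{\left(-1,0 \right)} + 1 = \frac{\sqrt{0^{2} + \left(-1\right)^{2}}}{8} + 1 = \frac{\sqrt{0 + 1}}{8} + 1 = \frac{\sqrt{1}}{8} + 1 = \frac{1}{8} \cdot 1 + 1 = \frac{1}{8} + 1 = \frac{9}{8}$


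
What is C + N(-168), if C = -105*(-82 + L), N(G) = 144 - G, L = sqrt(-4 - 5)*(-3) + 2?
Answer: 8712 + 945*I ≈ 8712.0 + 945.0*I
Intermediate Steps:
L = 2 - 9*I (L = sqrt(-9)*(-3) + 2 = (3*I)*(-3) + 2 = -9*I + 2 = 2 - 9*I ≈ 2.0 - 9.0*I)
C = 8400 + 945*I (C = -105*(-82 + (2 - 9*I)) = -105*(-80 - 9*I) = 8400 + 945*I ≈ 8400.0 + 945.0*I)
C + N(-168) = (8400 + 945*I) + (144 - 1*(-168)) = (8400 + 945*I) + (144 + 168) = (8400 + 945*I) + 312 = 8712 + 945*I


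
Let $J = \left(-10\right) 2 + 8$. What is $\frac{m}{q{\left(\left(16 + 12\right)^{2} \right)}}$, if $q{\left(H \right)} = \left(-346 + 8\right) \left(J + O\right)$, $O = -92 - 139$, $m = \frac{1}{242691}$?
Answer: $\frac{1}{19933182594} \approx 5.0168 \cdot 10^{-11}$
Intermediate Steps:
$m = \frac{1}{242691} \approx 4.1205 \cdot 10^{-6}$
$J = -12$ ($J = -20 + 8 = -12$)
$O = -231$ ($O = -92 - 139 = -231$)
$q{\left(H \right)} = 82134$ ($q{\left(H \right)} = \left(-346 + 8\right) \left(-12 - 231\right) = \left(-338\right) \left(-243\right) = 82134$)
$\frac{m}{q{\left(\left(16 + 12\right)^{2} \right)}} = \frac{1}{242691 \cdot 82134} = \frac{1}{242691} \cdot \frac{1}{82134} = \frac{1}{19933182594}$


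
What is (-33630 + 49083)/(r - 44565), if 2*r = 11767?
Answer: -30906/77363 ≈ -0.39949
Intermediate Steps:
r = 11767/2 (r = (½)*11767 = 11767/2 ≈ 5883.5)
(-33630 + 49083)/(r - 44565) = (-33630 + 49083)/(11767/2 - 44565) = 15453/(-77363/2) = 15453*(-2/77363) = -30906/77363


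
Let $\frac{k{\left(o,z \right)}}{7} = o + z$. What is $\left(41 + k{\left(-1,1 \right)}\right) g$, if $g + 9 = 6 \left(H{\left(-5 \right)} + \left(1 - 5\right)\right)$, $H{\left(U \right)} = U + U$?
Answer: $-3813$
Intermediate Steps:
$H{\left(U \right)} = 2 U$
$g = -93$ ($g = -9 + 6 \left(2 \left(-5\right) + \left(1 - 5\right)\right) = -9 + 6 \left(-10 + \left(1 - 5\right)\right) = -9 + 6 \left(-10 - 4\right) = -9 + 6 \left(-14\right) = -9 - 84 = -93$)
$k{\left(o,z \right)} = 7 o + 7 z$ ($k{\left(o,z \right)} = 7 \left(o + z\right) = 7 o + 7 z$)
$\left(41 + k{\left(-1,1 \right)}\right) g = \left(41 + \left(7 \left(-1\right) + 7 \cdot 1\right)\right) \left(-93\right) = \left(41 + \left(-7 + 7\right)\right) \left(-93\right) = \left(41 + 0\right) \left(-93\right) = 41 \left(-93\right) = -3813$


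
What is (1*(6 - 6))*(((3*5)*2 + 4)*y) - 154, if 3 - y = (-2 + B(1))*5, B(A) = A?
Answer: -154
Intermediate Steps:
y = 8 (y = 3 - (-2 + 1)*5 = 3 - (-1)*5 = 3 - 1*(-5) = 3 + 5 = 8)
(1*(6 - 6))*(((3*5)*2 + 4)*y) - 154 = (1*(6 - 6))*(((3*5)*2 + 4)*8) - 154 = (1*0)*((15*2 + 4)*8) - 154 = 0*((30 + 4)*8) - 154 = 0*(34*8) - 154 = 0*272 - 154 = 0 - 154 = -154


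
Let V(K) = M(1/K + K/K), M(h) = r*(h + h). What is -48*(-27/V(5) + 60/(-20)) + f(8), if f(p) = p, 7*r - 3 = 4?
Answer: 692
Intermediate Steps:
r = 1 (r = 3/7 + (1/7)*4 = 3/7 + 4/7 = 1)
M(h) = 2*h (M(h) = 1*(h + h) = 1*(2*h) = 2*h)
V(K) = 2 + 2/K (V(K) = 2*(1/K + K/K) = 2*(1/K + 1) = 2*(1 + 1/K) = 2 + 2/K)
-48*(-27/V(5) + 60/(-20)) + f(8) = -48*(-27/(2 + 2/5) + 60/(-20)) + 8 = -48*(-27/(2 + 2*(1/5)) + 60*(-1/20)) + 8 = -48*(-27/(2 + 2/5) - 3) + 8 = -48*(-27/12/5 - 3) + 8 = -48*(-27*5/12 - 3) + 8 = -48*(-45/4 - 3) + 8 = -48*(-57/4) + 8 = 684 + 8 = 692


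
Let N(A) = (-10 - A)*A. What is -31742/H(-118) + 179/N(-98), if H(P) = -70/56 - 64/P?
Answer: 64603319995/1440208 ≈ 44857.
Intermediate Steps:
N(A) = A*(-10 - A)
H(P) = -5/4 - 64/P (H(P) = -70*1/56 - 64/P = -5/4 - 64/P)
-31742/H(-118) + 179/N(-98) = -31742/(-5/4 - 64/(-118)) + 179/((-1*(-98)*(10 - 98))) = -31742/(-5/4 - 64*(-1/118)) + 179/((-1*(-98)*(-88))) = -31742/(-5/4 + 32/59) + 179/(-8624) = -31742/(-167/236) + 179*(-1/8624) = -31742*(-236/167) - 179/8624 = 7491112/167 - 179/8624 = 64603319995/1440208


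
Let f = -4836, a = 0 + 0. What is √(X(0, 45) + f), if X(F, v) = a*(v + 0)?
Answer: 2*I*√1209 ≈ 69.541*I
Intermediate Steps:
a = 0
X(F, v) = 0 (X(F, v) = 0*(v + 0) = 0*v = 0)
√(X(0, 45) + f) = √(0 - 4836) = √(-4836) = 2*I*√1209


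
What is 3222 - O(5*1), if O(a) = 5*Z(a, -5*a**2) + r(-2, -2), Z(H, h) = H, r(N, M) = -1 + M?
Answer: 3200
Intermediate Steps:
O(a) = -3 + 5*a (O(a) = 5*a + (-1 - 2) = 5*a - 3 = -3 + 5*a)
3222 - O(5*1) = 3222 - (-3 + 5*(5*1)) = 3222 - (-3 + 5*5) = 3222 - (-3 + 25) = 3222 - 1*22 = 3222 - 22 = 3200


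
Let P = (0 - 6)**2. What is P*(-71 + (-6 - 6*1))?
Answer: -2988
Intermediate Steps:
P = 36 (P = (-6)**2 = 36)
P*(-71 + (-6 - 6*1)) = 36*(-71 + (-6 - 6*1)) = 36*(-71 + (-6 - 6)) = 36*(-71 - 12) = 36*(-83) = -2988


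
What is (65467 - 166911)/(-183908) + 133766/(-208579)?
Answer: -860387363/9589836683 ≈ -0.089719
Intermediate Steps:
(65467 - 166911)/(-183908) + 133766/(-208579) = -101444*(-1/183908) + 133766*(-1/208579) = 25361/45977 - 133766/208579 = -860387363/9589836683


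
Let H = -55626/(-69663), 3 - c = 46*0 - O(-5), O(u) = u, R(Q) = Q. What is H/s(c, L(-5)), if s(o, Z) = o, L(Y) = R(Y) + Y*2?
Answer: -9271/23221 ≈ -0.39925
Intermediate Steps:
L(Y) = 3*Y (L(Y) = Y + Y*2 = Y + 2*Y = 3*Y)
c = -2 (c = 3 - (46*0 - 1*(-5)) = 3 - (0 + 5) = 3 - 1*5 = 3 - 5 = -2)
H = 18542/23221 (H = -55626*(-1/69663) = 18542/23221 ≈ 0.79850)
H/s(c, L(-5)) = (18542/23221)/(-2) = (18542/23221)*(-½) = -9271/23221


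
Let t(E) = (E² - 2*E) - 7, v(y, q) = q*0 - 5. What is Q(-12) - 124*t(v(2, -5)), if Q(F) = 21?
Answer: -3451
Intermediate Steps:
v(y, q) = -5 (v(y, q) = 0 - 5 = -5)
t(E) = -7 + E² - 2*E
Q(-12) - 124*t(v(2, -5)) = 21 - 124*(-7 + (-5)² - 2*(-5)) = 21 - 124*(-7 + 25 + 10) = 21 - 124*28 = 21 - 3472 = -3451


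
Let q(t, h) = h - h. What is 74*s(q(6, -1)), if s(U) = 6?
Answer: 444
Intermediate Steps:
q(t, h) = 0
74*s(q(6, -1)) = 74*6 = 444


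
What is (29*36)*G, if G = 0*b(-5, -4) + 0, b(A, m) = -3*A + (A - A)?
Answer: 0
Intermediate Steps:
b(A, m) = -3*A (b(A, m) = -3*A + 0 = -3*A)
G = 0 (G = 0*(-3*(-5)) + 0 = 0*15 + 0 = 0 + 0 = 0)
(29*36)*G = (29*36)*0 = 1044*0 = 0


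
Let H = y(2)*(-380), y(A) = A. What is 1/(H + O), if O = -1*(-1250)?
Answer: 1/490 ≈ 0.0020408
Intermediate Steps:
H = -760 (H = 2*(-380) = -760)
O = 1250
1/(H + O) = 1/(-760 + 1250) = 1/490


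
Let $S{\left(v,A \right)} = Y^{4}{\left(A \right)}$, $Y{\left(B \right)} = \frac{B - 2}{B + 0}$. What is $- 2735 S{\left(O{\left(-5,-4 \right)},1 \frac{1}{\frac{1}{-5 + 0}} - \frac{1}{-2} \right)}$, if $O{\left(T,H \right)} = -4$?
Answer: $- \frac{78114335}{6561} \approx -11906.0$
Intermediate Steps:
$Y{\left(B \right)} = \frac{-2 + B}{B}$
$S{\left(v,A \right)} = \frac{\left(-2 + A\right)^{4}}{A^{4}}$ ($S{\left(v,A \right)} = \left(\frac{-2 + A}{A}\right)^{4} = \frac{\left(-2 + A\right)^{4}}{A^{4}}$)
$- 2735 S{\left(O{\left(-5,-4 \right)},1 \frac{1}{\frac{1}{-5 + 0}} - \frac{1}{-2} \right)} = - 2735 \frac{\left(-2 + \left(1 \frac{1}{\frac{1}{-5 + 0}} - \frac{1}{-2}\right)\right)^{4}}{\left(1 \frac{1}{\frac{1}{-5 + 0}} - \frac{1}{-2}\right)^{4}} = - 2735 \frac{\left(-2 + \left(1 \frac{1}{\frac{1}{-5}} - - \frac{1}{2}\right)\right)^{4}}{\left(1 \frac{1}{\frac{1}{-5}} - - \frac{1}{2}\right)^{4}} = - 2735 \frac{\left(-2 + \left(1 \frac{1}{- \frac{1}{5}} + \frac{1}{2}\right)\right)^{4}}{\left(1 \frac{1}{- \frac{1}{5}} + \frac{1}{2}\right)^{4}} = - 2735 \frac{\left(-2 + \left(1 \left(-5\right) + \frac{1}{2}\right)\right)^{4}}{\left(1 \left(-5\right) + \frac{1}{2}\right)^{4}} = - 2735 \frac{\left(-2 + \left(-5 + \frac{1}{2}\right)\right)^{4}}{\left(-5 + \frac{1}{2}\right)^{4}} = - 2735 \frac{\left(-2 - \frac{9}{2}\right)^{4}}{\frac{6561}{16}} = - 2735 \frac{16 \left(- \frac{13}{2}\right)^{4}}{6561} = - 2735 \cdot \frac{16}{6561} \cdot \frac{28561}{16} = \left(-2735\right) \frac{28561}{6561} = - \frac{78114335}{6561}$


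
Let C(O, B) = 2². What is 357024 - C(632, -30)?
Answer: 357020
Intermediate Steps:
C(O, B) = 4
357024 - C(632, -30) = 357024 - 1*4 = 357024 - 4 = 357020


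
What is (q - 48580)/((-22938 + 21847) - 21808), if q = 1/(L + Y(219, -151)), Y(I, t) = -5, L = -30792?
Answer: 498706087/235073501 ≈ 2.1215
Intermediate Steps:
q = -1/30797 (q = 1/(-30792 - 5) = 1/(-30797) = -1/30797 ≈ -3.2471e-5)
(q - 48580)/((-22938 + 21847) - 21808) = (-1/30797 - 48580)/((-22938 + 21847) - 21808) = -1496118261/(30797*(-1091 - 21808)) = -1496118261/30797/(-22899) = -1496118261/30797*(-1/22899) = 498706087/235073501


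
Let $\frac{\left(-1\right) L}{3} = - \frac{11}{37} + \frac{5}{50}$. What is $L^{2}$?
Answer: $\frac{47961}{136900} \approx 0.35034$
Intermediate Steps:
$L = \frac{219}{370}$ ($L = - 3 \left(- \frac{11}{37} + \frac{5}{50}\right) = - 3 \left(\left(-11\right) \frac{1}{37} + 5 \cdot \frac{1}{50}\right) = - 3 \left(- \frac{11}{37} + \frac{1}{10}\right) = \left(-3\right) \left(- \frac{73}{370}\right) = \frac{219}{370} \approx 0.59189$)
$L^{2} = \left(\frac{219}{370}\right)^{2} = \frac{47961}{136900}$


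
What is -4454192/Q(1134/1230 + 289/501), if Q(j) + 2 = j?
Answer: 114366947340/12869 ≈ 8.8870e+6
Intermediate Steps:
Q(j) = -2 + j
-4454192/Q(1134/1230 + 289/501) = -4454192/(-2 + (1134/1230 + 289/501)) = -4454192/(-2 + (1134*(1/1230) + 289*(1/501))) = -4454192/(-2 + (189/205 + 289/501)) = -4454192/(-2 + 153934/102705) = -4454192/(-51476/102705) = -4454192*(-102705/51476) = 114366947340/12869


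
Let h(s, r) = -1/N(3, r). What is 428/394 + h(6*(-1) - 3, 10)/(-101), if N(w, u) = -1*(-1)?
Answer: 21811/19897 ≈ 1.0962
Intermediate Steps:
N(w, u) = 1
h(s, r) = -1 (h(s, r) = -1/1 = -1*1 = -1)
428/394 + h(6*(-1) - 3, 10)/(-101) = 428/394 - 1/(-101) = 428*(1/394) - 1*(-1/101) = 214/197 + 1/101 = 21811/19897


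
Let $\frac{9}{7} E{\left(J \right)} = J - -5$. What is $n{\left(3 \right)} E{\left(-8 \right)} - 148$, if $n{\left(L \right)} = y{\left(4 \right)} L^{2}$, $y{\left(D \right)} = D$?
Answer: $-232$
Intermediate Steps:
$E{\left(J \right)} = \frac{35}{9} + \frac{7 J}{9}$ ($E{\left(J \right)} = \frac{7 \left(J - -5\right)}{9} = \frac{7 \left(J + 5\right)}{9} = \frac{7 \left(5 + J\right)}{9} = \frac{35}{9} + \frac{7 J}{9}$)
$n{\left(L \right)} = 4 L^{2}$
$n{\left(3 \right)} E{\left(-8 \right)} - 148 = 4 \cdot 3^{2} \left(\frac{35}{9} + \frac{7}{9} \left(-8\right)\right) - 148 = 4 \cdot 9 \left(\frac{35}{9} - \frac{56}{9}\right) - 148 = 36 \left(- \frac{7}{3}\right) - 148 = -84 - 148 = -232$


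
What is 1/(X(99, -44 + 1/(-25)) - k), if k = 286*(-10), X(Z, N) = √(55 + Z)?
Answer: 130/371793 - √154/8179446 ≈ 0.00034814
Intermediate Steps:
k = -2860
1/(X(99, -44 + 1/(-25)) - k) = 1/(√(55 + 99) - 1*(-2860)) = 1/(√154 + 2860) = 1/(2860 + √154)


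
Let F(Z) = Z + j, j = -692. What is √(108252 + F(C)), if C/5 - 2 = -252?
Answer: √106310 ≈ 326.05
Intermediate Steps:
C = -1250 (C = 10 + 5*(-252) = 10 - 1260 = -1250)
F(Z) = -692 + Z (F(Z) = Z - 692 = -692 + Z)
√(108252 + F(C)) = √(108252 + (-692 - 1250)) = √(108252 - 1942) = √106310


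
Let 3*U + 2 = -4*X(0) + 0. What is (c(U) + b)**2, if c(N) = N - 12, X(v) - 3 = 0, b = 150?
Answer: 160000/9 ≈ 17778.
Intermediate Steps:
X(v) = 3 (X(v) = 3 + 0 = 3)
U = -14/3 (U = -2/3 + (-4*3 + 0)/3 = -2/3 + (-12 + 0)/3 = -2/3 + (1/3)*(-12) = -2/3 - 4 = -14/3 ≈ -4.6667)
c(N) = -12 + N
(c(U) + b)**2 = ((-12 - 14/3) + 150)**2 = (-50/3 + 150)**2 = (400/3)**2 = 160000/9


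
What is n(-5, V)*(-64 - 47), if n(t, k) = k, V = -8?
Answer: 888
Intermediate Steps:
n(-5, V)*(-64 - 47) = -8*(-64 - 47) = -8*(-111) = 888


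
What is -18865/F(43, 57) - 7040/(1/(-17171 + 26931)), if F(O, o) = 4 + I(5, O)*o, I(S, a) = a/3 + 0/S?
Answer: -56411257265/821 ≈ -6.8710e+7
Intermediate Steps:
I(S, a) = a/3 (I(S, a) = a*(⅓) + 0 = a/3 + 0 = a/3)
F(O, o) = 4 + O*o/3 (F(O, o) = 4 + (O/3)*o = 4 + O*o/3)
-18865/F(43, 57) - 7040/(1/(-17171 + 26931)) = -18865/(4 + (⅓)*43*57) - 7040/(1/(-17171 + 26931)) = -18865/(4 + 817) - 7040/(1/9760) = -18865/821 - 7040/1/9760 = -18865*1/821 - 7040*9760 = -18865/821 - 68710400 = -56411257265/821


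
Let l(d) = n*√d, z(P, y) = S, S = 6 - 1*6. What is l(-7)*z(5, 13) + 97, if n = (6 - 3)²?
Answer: 97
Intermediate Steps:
n = 9 (n = 3² = 9)
S = 0 (S = 6 - 6 = 0)
z(P, y) = 0
l(d) = 9*√d
l(-7)*z(5, 13) + 97 = (9*√(-7))*0 + 97 = (9*(I*√7))*0 + 97 = (9*I*√7)*0 + 97 = 0 + 97 = 97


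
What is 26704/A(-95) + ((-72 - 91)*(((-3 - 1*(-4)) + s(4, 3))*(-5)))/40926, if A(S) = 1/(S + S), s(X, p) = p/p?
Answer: -103824350065/20463 ≈ -5.0738e+6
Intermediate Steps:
s(X, p) = 1
A(S) = 1/(2*S)
26704/A(-95) + ((-72 - 91)*(((-3 - 1*(-4)) + s(4, 3))*(-5)))/40926 = 26704/(((1/2)/(-95))) + ((-72 - 91)*(((-3 - 1*(-4)) + 1)*(-5)))/40926 = 26704/(((1/2)*(-1/95))) - 163*((-3 + 4) + 1)*(-5)*(1/40926) = 26704/(-1/190) - 163*(1 + 1)*(-5)*(1/40926) = 26704*(-190) - 326*(-5)*(1/40926) = -5073760 - 163*(-10)*(1/40926) = -5073760 + 1630*(1/40926) = -5073760 + 815/20463 = -103824350065/20463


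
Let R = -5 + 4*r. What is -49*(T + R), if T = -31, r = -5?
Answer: 2744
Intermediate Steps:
R = -25 (R = -5 + 4*(-5) = -5 - 20 = -25)
-49*(T + R) = -49*(-31 - 25) = -49*(-56) = 2744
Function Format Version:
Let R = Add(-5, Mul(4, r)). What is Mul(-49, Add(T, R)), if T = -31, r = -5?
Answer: 2744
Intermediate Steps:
R = -25 (R = Add(-5, Mul(4, -5)) = Add(-5, -20) = -25)
Mul(-49, Add(T, R)) = Mul(-49, Add(-31, -25)) = Mul(-49, -56) = 2744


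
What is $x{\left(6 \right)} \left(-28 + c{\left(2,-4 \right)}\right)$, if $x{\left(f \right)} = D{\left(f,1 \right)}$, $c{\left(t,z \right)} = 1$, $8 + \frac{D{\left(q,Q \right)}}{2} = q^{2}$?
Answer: $-1512$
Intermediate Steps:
$D{\left(q,Q \right)} = -16 + 2 q^{2}$
$x{\left(f \right)} = -16 + 2 f^{2}$
$x{\left(6 \right)} \left(-28 + c{\left(2,-4 \right)}\right) = \left(-16 + 2 \cdot 6^{2}\right) \left(-28 + 1\right) = \left(-16 + 2 \cdot 36\right) \left(-27\right) = \left(-16 + 72\right) \left(-27\right) = 56 \left(-27\right) = -1512$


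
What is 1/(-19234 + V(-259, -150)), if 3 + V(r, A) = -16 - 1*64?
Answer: -1/19317 ≈ -5.1768e-5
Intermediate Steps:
V(r, A) = -83 (V(r, A) = -3 + (-16 - 1*64) = -3 + (-16 - 64) = -3 - 80 = -83)
1/(-19234 + V(-259, -150)) = 1/(-19234 - 83) = 1/(-19317) = -1/19317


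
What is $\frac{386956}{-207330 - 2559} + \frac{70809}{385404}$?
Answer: $- \frac{44757453341}{26964020052} \approx -1.6599$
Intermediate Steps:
$\frac{386956}{-207330 - 2559} + \frac{70809}{385404} = \frac{386956}{-209889} + 70809 \cdot \frac{1}{385404} = 386956 \left(- \frac{1}{209889}\right) + \frac{23603}{128468} = - \frac{386956}{209889} + \frac{23603}{128468} = - \frac{44757453341}{26964020052}$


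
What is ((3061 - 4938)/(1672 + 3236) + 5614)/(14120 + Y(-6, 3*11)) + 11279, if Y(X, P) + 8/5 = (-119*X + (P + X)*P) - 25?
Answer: 4345245461519/385238736 ≈ 11279.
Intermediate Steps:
Y(X, P) = -133/5 - 119*X + P*(P + X) (Y(X, P) = -8/5 + ((-119*X + (P + X)*P) - 25) = -8/5 + ((-119*X + P*(P + X)) - 25) = -8/5 + (-25 - 119*X + P*(P + X)) = -133/5 - 119*X + P*(P + X))
((3061 - 4938)/(1672 + 3236) + 5614)/(14120 + Y(-6, 3*11)) + 11279 = ((3061 - 4938)/(1672 + 3236) + 5614)/(14120 + (-133/5 + (3*11)² - 119*(-6) + (3*11)*(-6))) + 11279 = (-1877/4908 + 5614)/(14120 + (-133/5 + 33² + 714 + 33*(-6))) + 11279 = (-1877*1/4908 + 5614)/(14120 + (-133/5 + 1089 + 714 - 198)) + 11279 = (-1877/4908 + 5614)/(14120 + 7892/5) + 11279 = 27551635/(4908*(78492/5)) + 11279 = (27551635/4908)*(5/78492) + 11279 = 137758175/385238736 + 11279 = 4345245461519/385238736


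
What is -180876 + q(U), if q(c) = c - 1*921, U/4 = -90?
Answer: -182157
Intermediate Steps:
U = -360 (U = 4*(-90) = -360)
q(c) = -921 + c (q(c) = c - 921 = -921 + c)
-180876 + q(U) = -180876 + (-921 - 360) = -180876 - 1281 = -182157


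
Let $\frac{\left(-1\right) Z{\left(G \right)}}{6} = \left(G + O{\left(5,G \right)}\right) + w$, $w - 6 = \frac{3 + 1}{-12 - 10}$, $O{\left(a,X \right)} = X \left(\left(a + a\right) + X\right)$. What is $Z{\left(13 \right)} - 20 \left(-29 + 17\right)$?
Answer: $- \frac{18336}{11} \approx -1666.9$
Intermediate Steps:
$O{\left(a,X \right)} = X \left(X + 2 a\right)$ ($O{\left(a,X \right)} = X \left(2 a + X\right) = X \left(X + 2 a\right)$)
$w = \frac{64}{11}$ ($w = 6 + \frac{3 + 1}{-12 - 10} = 6 + \frac{4}{-22} = 6 + 4 \left(- \frac{1}{22}\right) = 6 - \frac{2}{11} = \frac{64}{11} \approx 5.8182$)
$Z{\left(G \right)} = - \frac{384}{11} - 6 G - 6 G \left(10 + G\right)$ ($Z{\left(G \right)} = - 6 \left(\left(G + G \left(G + 2 \cdot 5\right)\right) + \frac{64}{11}\right) = - 6 \left(\left(G + G \left(G + 10\right)\right) + \frac{64}{11}\right) = - 6 \left(\left(G + G \left(10 + G\right)\right) + \frac{64}{11}\right) = - 6 \left(\frac{64}{11} + G + G \left(10 + G\right)\right) = - \frac{384}{11} - 6 G - 6 G \left(10 + G\right)$)
$Z{\left(13 \right)} - 20 \left(-29 + 17\right) = \left(- \frac{384}{11} - 858 - 6 \cdot 13^{2}\right) - 20 \left(-29 + 17\right) = \left(- \frac{384}{11} - 858 - 1014\right) - -240 = \left(- \frac{384}{11} - 858 - 1014\right) + 240 = - \frac{20976}{11} + 240 = - \frac{18336}{11}$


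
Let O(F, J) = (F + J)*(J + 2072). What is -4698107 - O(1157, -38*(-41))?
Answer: -14553557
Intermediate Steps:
O(F, J) = (2072 + J)*(F + J) (O(F, J) = (F + J)*(2072 + J) = (2072 + J)*(F + J))
-4698107 - O(1157, -38*(-41)) = -4698107 - ((-38*(-41))² + 2072*1157 + 2072*(-38*(-41)) + 1157*(-38*(-41))) = -4698107 - (1558² + 2397304 + 2072*1558 + 1157*1558) = -4698107 - (2427364 + 2397304 + 3228176 + 1802606) = -4698107 - 1*9855450 = -4698107 - 9855450 = -14553557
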